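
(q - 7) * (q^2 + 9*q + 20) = q^3 + 2*q^2 - 43*q - 140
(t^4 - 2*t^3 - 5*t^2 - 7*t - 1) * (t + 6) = t^5 + 4*t^4 - 17*t^3 - 37*t^2 - 43*t - 6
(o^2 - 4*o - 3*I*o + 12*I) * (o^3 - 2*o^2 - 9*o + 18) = o^5 - 6*o^4 - 3*I*o^4 - o^3 + 18*I*o^3 + 54*o^2 + 3*I*o^2 - 72*o - 162*I*o + 216*I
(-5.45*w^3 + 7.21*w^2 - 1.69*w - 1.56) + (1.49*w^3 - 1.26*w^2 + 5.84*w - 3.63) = -3.96*w^3 + 5.95*w^2 + 4.15*w - 5.19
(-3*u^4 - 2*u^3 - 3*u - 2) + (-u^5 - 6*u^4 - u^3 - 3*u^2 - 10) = -u^5 - 9*u^4 - 3*u^3 - 3*u^2 - 3*u - 12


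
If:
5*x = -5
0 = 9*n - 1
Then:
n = 1/9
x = -1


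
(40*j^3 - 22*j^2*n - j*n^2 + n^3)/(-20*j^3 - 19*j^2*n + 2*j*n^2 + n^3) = (-2*j + n)/(j + n)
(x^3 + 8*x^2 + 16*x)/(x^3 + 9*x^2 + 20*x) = (x + 4)/(x + 5)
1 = 1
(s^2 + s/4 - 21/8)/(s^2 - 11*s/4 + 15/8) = (4*s + 7)/(4*s - 5)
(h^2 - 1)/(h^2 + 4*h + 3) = (h - 1)/(h + 3)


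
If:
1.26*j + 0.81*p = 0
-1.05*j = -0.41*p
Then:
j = 0.00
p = 0.00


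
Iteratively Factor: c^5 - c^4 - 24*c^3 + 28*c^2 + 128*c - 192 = (c - 2)*(c^4 + c^3 - 22*c^2 - 16*c + 96) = (c - 2)*(c + 3)*(c^3 - 2*c^2 - 16*c + 32) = (c - 2)^2*(c + 3)*(c^2 - 16) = (c - 2)^2*(c + 3)*(c + 4)*(c - 4)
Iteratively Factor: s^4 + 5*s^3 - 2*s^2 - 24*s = (s)*(s^3 + 5*s^2 - 2*s - 24) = s*(s + 4)*(s^2 + s - 6) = s*(s + 3)*(s + 4)*(s - 2)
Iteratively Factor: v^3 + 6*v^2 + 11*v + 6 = (v + 2)*(v^2 + 4*v + 3) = (v + 2)*(v + 3)*(v + 1)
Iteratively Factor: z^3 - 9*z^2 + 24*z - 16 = (z - 4)*(z^2 - 5*z + 4) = (z - 4)*(z - 1)*(z - 4)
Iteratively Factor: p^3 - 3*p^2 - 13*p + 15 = (p - 1)*(p^2 - 2*p - 15) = (p - 5)*(p - 1)*(p + 3)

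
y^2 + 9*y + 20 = (y + 4)*(y + 5)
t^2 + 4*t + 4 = (t + 2)^2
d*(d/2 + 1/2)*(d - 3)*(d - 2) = d^4/2 - 2*d^3 + d^2/2 + 3*d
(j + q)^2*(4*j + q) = 4*j^3 + 9*j^2*q + 6*j*q^2 + q^3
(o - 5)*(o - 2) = o^2 - 7*o + 10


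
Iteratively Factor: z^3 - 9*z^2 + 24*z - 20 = (z - 5)*(z^2 - 4*z + 4) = (z - 5)*(z - 2)*(z - 2)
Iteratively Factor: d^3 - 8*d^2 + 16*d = (d)*(d^2 - 8*d + 16) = d*(d - 4)*(d - 4)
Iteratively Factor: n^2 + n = (n)*(n + 1)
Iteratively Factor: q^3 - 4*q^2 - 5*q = (q + 1)*(q^2 - 5*q) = q*(q + 1)*(q - 5)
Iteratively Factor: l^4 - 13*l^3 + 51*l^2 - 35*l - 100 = (l + 1)*(l^3 - 14*l^2 + 65*l - 100) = (l - 5)*(l + 1)*(l^2 - 9*l + 20) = (l - 5)*(l - 4)*(l + 1)*(l - 5)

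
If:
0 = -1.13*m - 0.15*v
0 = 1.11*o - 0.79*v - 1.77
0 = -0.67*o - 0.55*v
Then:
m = 0.14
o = 0.85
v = -1.04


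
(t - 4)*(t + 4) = t^2 - 16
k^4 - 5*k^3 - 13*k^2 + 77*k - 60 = (k - 5)*(k - 3)*(k - 1)*(k + 4)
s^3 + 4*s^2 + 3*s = s*(s + 1)*(s + 3)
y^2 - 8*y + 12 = (y - 6)*(y - 2)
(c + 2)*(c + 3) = c^2 + 5*c + 6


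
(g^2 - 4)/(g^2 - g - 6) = (g - 2)/(g - 3)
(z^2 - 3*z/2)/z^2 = (z - 3/2)/z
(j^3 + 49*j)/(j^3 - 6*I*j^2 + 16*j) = (j^2 + 49)/(j^2 - 6*I*j + 16)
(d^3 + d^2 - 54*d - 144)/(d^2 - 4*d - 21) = (d^2 - 2*d - 48)/(d - 7)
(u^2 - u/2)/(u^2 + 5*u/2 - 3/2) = u/(u + 3)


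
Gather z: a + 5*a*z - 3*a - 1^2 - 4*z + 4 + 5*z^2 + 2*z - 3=-2*a + 5*z^2 + z*(5*a - 2)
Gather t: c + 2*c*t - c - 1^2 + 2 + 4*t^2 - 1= 2*c*t + 4*t^2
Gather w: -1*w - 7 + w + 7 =0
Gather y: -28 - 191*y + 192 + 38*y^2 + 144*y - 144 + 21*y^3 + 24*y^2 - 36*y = 21*y^3 + 62*y^2 - 83*y + 20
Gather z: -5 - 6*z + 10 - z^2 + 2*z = -z^2 - 4*z + 5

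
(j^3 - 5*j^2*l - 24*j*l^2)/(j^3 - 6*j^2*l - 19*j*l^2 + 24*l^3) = j/(j - l)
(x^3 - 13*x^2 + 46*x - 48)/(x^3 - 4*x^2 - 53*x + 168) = (x - 2)/(x + 7)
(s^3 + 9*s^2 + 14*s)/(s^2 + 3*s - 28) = s*(s + 2)/(s - 4)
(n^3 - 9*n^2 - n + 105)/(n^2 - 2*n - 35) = (n^2 - 2*n - 15)/(n + 5)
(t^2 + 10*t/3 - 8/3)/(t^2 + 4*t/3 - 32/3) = (3*t - 2)/(3*t - 8)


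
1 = 1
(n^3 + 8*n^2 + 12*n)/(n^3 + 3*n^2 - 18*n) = (n + 2)/(n - 3)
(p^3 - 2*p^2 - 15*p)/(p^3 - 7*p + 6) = p*(p - 5)/(p^2 - 3*p + 2)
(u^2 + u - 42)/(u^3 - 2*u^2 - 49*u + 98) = (u - 6)/(u^2 - 9*u + 14)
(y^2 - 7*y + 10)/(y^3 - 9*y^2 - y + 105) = (y - 2)/(y^2 - 4*y - 21)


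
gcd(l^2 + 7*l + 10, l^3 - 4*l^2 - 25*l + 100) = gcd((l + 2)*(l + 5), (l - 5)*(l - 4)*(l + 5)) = l + 5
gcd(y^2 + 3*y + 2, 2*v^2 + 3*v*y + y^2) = 1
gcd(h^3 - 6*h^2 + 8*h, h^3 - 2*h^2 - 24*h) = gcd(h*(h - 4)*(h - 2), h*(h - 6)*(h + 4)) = h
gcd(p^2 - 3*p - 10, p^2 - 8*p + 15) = p - 5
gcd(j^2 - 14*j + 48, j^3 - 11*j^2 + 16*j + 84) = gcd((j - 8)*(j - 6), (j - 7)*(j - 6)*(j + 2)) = j - 6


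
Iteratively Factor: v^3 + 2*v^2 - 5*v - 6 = (v - 2)*(v^2 + 4*v + 3) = (v - 2)*(v + 3)*(v + 1)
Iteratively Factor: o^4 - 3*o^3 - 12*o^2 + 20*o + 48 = (o - 4)*(o^3 + o^2 - 8*o - 12) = (o - 4)*(o + 2)*(o^2 - o - 6) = (o - 4)*(o + 2)^2*(o - 3)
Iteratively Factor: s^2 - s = (s)*(s - 1)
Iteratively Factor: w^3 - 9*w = (w - 3)*(w^2 + 3*w) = w*(w - 3)*(w + 3)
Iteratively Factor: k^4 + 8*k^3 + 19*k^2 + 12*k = (k + 4)*(k^3 + 4*k^2 + 3*k) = k*(k + 4)*(k^2 + 4*k + 3) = k*(k + 1)*(k + 4)*(k + 3)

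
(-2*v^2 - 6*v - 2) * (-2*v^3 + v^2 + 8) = 4*v^5 + 10*v^4 - 2*v^3 - 18*v^2 - 48*v - 16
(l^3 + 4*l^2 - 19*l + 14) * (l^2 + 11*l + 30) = l^5 + 15*l^4 + 55*l^3 - 75*l^2 - 416*l + 420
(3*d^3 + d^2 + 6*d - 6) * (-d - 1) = -3*d^4 - 4*d^3 - 7*d^2 + 6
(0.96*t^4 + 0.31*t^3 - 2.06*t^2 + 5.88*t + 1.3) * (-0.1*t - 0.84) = -0.096*t^5 - 0.8374*t^4 - 0.0543999999999999*t^3 + 1.1424*t^2 - 5.0692*t - 1.092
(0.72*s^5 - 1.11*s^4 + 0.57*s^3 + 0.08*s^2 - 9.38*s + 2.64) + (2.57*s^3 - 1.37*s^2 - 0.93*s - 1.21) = 0.72*s^5 - 1.11*s^4 + 3.14*s^3 - 1.29*s^2 - 10.31*s + 1.43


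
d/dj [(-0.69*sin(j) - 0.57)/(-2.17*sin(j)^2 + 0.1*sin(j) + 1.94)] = (-2.4738*sin(j) + 0.74865*cos(2*j) - 2.03025)*cos(j)/(-2.17*sin(j)^2 + 0.1*sin(j) + 1.94)^2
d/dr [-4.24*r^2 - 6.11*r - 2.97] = -8.48*r - 6.11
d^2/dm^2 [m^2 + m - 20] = 2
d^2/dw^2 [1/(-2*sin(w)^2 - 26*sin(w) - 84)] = (4*sin(w)^4 + 39*sin(w)^3 - 5*sin(w)^2 - 624*sin(w) - 254)/(2*(sin(w)^2 + 13*sin(w) + 42)^3)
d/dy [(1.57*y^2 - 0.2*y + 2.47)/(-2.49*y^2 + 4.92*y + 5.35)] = (7.2264*y^2 + 29.0996*y - 13.2224)/(6.2001*y^4 - 24.5016*y^3 - 2.4366*y^2 + 52.644*y + 28.6225)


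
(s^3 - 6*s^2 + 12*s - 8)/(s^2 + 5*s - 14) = (s^2 - 4*s + 4)/(s + 7)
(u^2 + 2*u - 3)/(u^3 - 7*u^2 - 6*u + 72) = (u - 1)/(u^2 - 10*u + 24)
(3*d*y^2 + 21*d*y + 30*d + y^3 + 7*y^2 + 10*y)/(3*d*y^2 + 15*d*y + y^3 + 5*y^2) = (y + 2)/y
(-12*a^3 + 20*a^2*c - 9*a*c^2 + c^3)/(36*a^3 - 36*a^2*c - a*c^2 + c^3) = (-2*a + c)/(6*a + c)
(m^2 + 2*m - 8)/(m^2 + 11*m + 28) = (m - 2)/(m + 7)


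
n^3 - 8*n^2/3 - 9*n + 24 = (n - 3)*(n - 8/3)*(n + 3)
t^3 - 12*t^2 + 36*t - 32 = (t - 8)*(t - 2)^2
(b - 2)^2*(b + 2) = b^3 - 2*b^2 - 4*b + 8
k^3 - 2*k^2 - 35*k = k*(k - 7)*(k + 5)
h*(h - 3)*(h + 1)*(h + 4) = h^4 + 2*h^3 - 11*h^2 - 12*h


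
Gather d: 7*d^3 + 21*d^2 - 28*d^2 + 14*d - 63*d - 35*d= 7*d^3 - 7*d^2 - 84*d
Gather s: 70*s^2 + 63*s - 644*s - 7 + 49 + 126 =70*s^2 - 581*s + 168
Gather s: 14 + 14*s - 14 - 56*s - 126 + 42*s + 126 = 0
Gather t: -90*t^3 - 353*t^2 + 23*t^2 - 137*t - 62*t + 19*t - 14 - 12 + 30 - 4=-90*t^3 - 330*t^2 - 180*t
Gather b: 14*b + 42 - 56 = 14*b - 14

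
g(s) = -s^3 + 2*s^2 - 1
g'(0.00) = 0.00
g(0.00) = -1.00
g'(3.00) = -15.00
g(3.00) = -10.00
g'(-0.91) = -6.12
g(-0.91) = 1.41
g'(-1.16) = -8.68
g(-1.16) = 3.25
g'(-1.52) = -13.01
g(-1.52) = 7.13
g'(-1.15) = -8.57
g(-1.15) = 3.17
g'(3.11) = -16.58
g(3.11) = -11.74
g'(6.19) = -90.19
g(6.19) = -161.54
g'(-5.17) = -100.87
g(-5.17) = 190.65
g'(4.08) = -33.62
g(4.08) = -35.62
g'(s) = -3*s^2 + 4*s = s*(4 - 3*s)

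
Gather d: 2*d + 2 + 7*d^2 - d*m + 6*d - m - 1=7*d^2 + d*(8 - m) - m + 1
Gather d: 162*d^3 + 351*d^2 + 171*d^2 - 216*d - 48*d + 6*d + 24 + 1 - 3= 162*d^3 + 522*d^2 - 258*d + 22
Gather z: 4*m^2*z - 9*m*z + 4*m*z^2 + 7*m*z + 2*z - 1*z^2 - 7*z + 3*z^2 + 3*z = z^2*(4*m + 2) + z*(4*m^2 - 2*m - 2)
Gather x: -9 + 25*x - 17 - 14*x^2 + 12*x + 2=-14*x^2 + 37*x - 24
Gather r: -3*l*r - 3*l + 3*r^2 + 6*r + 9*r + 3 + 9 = -3*l + 3*r^2 + r*(15 - 3*l) + 12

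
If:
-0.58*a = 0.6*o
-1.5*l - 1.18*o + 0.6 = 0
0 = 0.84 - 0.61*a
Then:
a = 1.38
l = 1.45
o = -1.33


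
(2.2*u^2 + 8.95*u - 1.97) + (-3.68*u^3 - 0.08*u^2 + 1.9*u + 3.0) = -3.68*u^3 + 2.12*u^2 + 10.85*u + 1.03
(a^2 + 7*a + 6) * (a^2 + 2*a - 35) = a^4 + 9*a^3 - 15*a^2 - 233*a - 210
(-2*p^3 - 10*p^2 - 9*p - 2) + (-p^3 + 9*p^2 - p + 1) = -3*p^3 - p^2 - 10*p - 1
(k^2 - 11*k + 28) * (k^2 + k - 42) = k^4 - 10*k^3 - 25*k^2 + 490*k - 1176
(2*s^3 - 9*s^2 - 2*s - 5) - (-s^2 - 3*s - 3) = 2*s^3 - 8*s^2 + s - 2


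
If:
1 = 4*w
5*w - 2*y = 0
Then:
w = 1/4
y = 5/8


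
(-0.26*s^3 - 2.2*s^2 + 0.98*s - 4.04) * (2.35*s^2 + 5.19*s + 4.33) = -0.611*s^5 - 6.5194*s^4 - 10.2408*s^3 - 13.9338*s^2 - 16.7242*s - 17.4932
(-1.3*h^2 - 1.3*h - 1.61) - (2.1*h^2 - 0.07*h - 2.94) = -3.4*h^2 - 1.23*h + 1.33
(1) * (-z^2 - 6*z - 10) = -z^2 - 6*z - 10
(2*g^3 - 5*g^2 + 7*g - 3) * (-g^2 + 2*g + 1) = -2*g^5 + 9*g^4 - 15*g^3 + 12*g^2 + g - 3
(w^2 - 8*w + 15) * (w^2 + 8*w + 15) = w^4 - 34*w^2 + 225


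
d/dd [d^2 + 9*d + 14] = 2*d + 9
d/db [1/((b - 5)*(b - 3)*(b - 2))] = (-(b - 5)*(b - 3) - (b - 5)*(b - 2) - (b - 3)*(b - 2))/((b - 5)^2*(b - 3)^2*(b - 2)^2)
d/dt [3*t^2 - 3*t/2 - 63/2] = 6*t - 3/2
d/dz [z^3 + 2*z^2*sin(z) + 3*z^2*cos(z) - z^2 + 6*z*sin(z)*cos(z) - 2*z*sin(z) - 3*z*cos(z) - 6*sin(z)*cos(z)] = -3*z^2*sin(z) + 2*z^2*cos(z) + 3*z^2 + 7*z*sin(z) + 4*z*cos(z) + 6*z*cos(2*z) - 2*z - 2*sin(z) + 3*sin(2*z) - 3*cos(z) - 6*cos(2*z)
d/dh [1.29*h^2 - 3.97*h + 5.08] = 2.58*h - 3.97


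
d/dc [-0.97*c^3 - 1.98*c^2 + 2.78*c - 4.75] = -2.91*c^2 - 3.96*c + 2.78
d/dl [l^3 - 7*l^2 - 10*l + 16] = 3*l^2 - 14*l - 10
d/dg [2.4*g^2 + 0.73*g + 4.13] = 4.8*g + 0.73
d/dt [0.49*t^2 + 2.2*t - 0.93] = 0.98*t + 2.2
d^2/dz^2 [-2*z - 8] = 0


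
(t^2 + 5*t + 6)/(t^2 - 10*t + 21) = (t^2 + 5*t + 6)/(t^2 - 10*t + 21)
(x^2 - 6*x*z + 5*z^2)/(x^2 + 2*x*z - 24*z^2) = (x^2 - 6*x*z + 5*z^2)/(x^2 + 2*x*z - 24*z^2)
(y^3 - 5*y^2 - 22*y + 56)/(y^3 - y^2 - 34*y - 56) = (y - 2)/(y + 2)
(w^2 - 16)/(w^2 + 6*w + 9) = (w^2 - 16)/(w^2 + 6*w + 9)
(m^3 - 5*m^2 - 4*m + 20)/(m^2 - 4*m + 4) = (m^2 - 3*m - 10)/(m - 2)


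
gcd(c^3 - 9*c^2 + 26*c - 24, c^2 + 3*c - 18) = c - 3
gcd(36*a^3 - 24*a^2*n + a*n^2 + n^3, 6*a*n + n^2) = 6*a + n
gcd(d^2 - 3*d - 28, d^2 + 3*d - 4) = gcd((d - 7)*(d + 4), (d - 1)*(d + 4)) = d + 4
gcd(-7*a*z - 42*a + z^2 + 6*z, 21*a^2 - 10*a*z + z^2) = -7*a + z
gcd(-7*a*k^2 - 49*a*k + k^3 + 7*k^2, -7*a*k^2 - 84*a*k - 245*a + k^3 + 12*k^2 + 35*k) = 7*a*k + 49*a - k^2 - 7*k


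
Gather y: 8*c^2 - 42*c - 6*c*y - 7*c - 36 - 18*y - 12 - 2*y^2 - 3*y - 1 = 8*c^2 - 49*c - 2*y^2 + y*(-6*c - 21) - 49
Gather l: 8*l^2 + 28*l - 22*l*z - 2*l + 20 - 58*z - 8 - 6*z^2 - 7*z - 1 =8*l^2 + l*(26 - 22*z) - 6*z^2 - 65*z + 11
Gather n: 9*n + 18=9*n + 18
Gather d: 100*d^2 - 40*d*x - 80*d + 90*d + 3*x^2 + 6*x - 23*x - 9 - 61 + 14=100*d^2 + d*(10 - 40*x) + 3*x^2 - 17*x - 56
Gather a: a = a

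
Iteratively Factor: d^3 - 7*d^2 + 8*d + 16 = (d - 4)*(d^2 - 3*d - 4) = (d - 4)*(d + 1)*(d - 4)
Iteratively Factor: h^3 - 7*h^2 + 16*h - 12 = (h - 3)*(h^2 - 4*h + 4) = (h - 3)*(h - 2)*(h - 2)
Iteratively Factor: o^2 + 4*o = (o)*(o + 4)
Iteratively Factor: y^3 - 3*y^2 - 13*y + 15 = (y + 3)*(y^2 - 6*y + 5) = (y - 5)*(y + 3)*(y - 1)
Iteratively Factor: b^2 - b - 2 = (b - 2)*(b + 1)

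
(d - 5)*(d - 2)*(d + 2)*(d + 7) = d^4 + 2*d^3 - 39*d^2 - 8*d + 140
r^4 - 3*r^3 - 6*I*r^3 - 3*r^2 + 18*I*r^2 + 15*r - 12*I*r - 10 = (r - 2)*(r - 1)*(r - 5*I)*(r - I)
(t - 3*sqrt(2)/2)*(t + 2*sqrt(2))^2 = t^3 + 5*sqrt(2)*t^2/2 - 4*t - 12*sqrt(2)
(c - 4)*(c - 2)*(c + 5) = c^3 - c^2 - 22*c + 40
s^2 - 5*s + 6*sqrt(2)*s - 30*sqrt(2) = (s - 5)*(s + 6*sqrt(2))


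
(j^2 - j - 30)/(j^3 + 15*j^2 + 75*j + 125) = (j - 6)/(j^2 + 10*j + 25)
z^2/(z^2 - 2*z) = z/(z - 2)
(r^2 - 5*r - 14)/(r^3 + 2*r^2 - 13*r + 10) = (r^2 - 5*r - 14)/(r^3 + 2*r^2 - 13*r + 10)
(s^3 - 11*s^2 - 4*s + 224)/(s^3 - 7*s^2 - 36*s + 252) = (s^2 - 4*s - 32)/(s^2 - 36)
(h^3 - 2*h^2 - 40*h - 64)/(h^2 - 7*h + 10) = (h^3 - 2*h^2 - 40*h - 64)/(h^2 - 7*h + 10)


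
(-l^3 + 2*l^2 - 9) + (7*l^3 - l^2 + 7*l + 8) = 6*l^3 + l^2 + 7*l - 1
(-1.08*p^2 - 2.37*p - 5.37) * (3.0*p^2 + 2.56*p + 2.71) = -3.24*p^4 - 9.8748*p^3 - 25.104*p^2 - 20.1699*p - 14.5527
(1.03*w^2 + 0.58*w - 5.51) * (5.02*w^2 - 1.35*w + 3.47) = 5.1706*w^4 + 1.5211*w^3 - 24.8691*w^2 + 9.4511*w - 19.1197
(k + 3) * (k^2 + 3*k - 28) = k^3 + 6*k^2 - 19*k - 84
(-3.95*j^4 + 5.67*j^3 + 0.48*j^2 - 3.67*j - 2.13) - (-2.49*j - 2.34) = -3.95*j^4 + 5.67*j^3 + 0.48*j^2 - 1.18*j + 0.21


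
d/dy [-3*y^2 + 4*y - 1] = 4 - 6*y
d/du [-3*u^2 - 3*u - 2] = -6*u - 3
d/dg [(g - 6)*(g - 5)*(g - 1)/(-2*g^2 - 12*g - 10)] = (-g^4 - 12*g^3 + 98*g^2 + 60*g - 385)/(2*(g^4 + 12*g^3 + 46*g^2 + 60*g + 25))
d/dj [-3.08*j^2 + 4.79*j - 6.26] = 4.79 - 6.16*j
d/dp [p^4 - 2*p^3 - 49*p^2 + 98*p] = 4*p^3 - 6*p^2 - 98*p + 98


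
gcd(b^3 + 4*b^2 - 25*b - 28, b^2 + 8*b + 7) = b^2 + 8*b + 7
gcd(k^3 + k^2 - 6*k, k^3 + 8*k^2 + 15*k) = k^2 + 3*k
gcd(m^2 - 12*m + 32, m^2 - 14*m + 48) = m - 8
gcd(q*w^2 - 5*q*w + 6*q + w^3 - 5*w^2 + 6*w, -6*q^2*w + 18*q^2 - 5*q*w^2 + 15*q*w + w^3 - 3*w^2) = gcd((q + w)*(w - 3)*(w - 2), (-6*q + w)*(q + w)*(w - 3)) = q*w - 3*q + w^2 - 3*w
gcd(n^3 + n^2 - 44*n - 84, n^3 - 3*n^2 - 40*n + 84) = n^2 - n - 42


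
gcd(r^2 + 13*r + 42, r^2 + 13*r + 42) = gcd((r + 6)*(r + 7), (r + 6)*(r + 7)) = r^2 + 13*r + 42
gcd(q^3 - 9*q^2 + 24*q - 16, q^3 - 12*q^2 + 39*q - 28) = q^2 - 5*q + 4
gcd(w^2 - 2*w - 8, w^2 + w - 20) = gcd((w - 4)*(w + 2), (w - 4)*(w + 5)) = w - 4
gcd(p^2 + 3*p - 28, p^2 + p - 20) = p - 4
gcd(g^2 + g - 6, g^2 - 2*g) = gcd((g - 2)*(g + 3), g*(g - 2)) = g - 2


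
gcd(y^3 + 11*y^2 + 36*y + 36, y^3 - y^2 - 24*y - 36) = y^2 + 5*y + 6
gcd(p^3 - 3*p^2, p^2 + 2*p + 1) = 1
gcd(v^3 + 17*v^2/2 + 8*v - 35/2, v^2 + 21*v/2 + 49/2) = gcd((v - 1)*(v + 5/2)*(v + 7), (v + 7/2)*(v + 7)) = v + 7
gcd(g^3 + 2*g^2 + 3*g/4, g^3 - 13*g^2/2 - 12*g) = g^2 + 3*g/2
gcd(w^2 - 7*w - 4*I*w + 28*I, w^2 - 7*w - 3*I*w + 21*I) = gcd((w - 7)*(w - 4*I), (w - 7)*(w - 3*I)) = w - 7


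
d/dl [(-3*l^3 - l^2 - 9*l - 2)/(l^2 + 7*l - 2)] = (-3*l^4 - 42*l^3 + 20*l^2 + 8*l + 32)/(l^4 + 14*l^3 + 45*l^2 - 28*l + 4)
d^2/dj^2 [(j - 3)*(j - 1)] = 2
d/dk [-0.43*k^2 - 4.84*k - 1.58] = -0.86*k - 4.84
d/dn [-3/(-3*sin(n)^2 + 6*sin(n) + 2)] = 18*(1 - sin(n))*cos(n)/(-3*sin(n)^2 + 6*sin(n) + 2)^2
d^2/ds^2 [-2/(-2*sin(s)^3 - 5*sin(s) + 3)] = 2*(-36*sin(s)^6 + 28*sin(s)^4 - 54*sin(s)^3 + 35*sin(s)^2 + 21*sin(s) + 50)/(2*sin(s)^3 + 5*sin(s) - 3)^3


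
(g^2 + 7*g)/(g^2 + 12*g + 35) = g/(g + 5)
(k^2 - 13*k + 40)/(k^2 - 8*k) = (k - 5)/k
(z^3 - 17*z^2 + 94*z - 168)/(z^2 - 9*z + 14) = (z^2 - 10*z + 24)/(z - 2)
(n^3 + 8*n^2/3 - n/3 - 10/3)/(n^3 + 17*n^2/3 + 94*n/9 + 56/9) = 3*(3*n^2 + 2*n - 5)/(9*n^2 + 33*n + 28)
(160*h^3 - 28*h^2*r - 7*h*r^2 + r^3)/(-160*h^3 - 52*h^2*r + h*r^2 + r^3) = (-4*h + r)/(4*h + r)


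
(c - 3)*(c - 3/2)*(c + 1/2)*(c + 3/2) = c^4 - 5*c^3/2 - 15*c^2/4 + 45*c/8 + 27/8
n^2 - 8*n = n*(n - 8)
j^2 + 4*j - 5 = (j - 1)*(j + 5)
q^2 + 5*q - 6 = (q - 1)*(q + 6)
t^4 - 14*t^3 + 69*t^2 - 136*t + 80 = (t - 5)*(t - 4)^2*(t - 1)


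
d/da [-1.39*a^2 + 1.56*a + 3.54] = 1.56 - 2.78*a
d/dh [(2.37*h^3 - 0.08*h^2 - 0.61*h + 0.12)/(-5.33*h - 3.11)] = (-25.2642*h^3 - 21.6857*h^2 + 0.4976*h + 2.5367)/(28.4089*h^2 + 33.1526*h + 9.6721)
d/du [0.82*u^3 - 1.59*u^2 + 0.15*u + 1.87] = 2.46*u^2 - 3.18*u + 0.15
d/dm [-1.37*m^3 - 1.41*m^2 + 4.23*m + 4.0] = -4.11*m^2 - 2.82*m + 4.23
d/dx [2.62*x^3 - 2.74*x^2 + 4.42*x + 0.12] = 7.86*x^2 - 5.48*x + 4.42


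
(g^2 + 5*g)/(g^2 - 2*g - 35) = g/(g - 7)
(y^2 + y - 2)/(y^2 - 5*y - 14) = (y - 1)/(y - 7)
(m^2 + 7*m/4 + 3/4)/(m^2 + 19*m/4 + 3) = (m + 1)/(m + 4)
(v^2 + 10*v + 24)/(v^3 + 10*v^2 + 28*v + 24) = (v + 4)/(v^2 + 4*v + 4)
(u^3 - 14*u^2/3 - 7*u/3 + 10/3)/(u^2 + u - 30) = (3*u^2 + u - 2)/(3*(u + 6))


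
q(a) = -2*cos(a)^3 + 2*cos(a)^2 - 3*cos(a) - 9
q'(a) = 6*sin(a)*cos(a)^2 - 4*sin(a)*cos(a) + 3*sin(a)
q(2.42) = -4.77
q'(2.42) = 6.20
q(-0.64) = -11.15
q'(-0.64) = -2.18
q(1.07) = -10.20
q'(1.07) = 2.16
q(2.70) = -3.18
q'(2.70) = 4.92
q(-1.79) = -8.23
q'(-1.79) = -4.05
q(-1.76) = -8.35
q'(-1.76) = -3.89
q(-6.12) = -11.93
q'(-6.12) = 0.80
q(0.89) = -10.59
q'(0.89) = 2.22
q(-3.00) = -2.13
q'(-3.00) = -1.81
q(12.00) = -11.31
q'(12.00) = -2.09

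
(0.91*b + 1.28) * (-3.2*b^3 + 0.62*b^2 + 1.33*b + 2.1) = -2.912*b^4 - 3.5318*b^3 + 2.0039*b^2 + 3.6134*b + 2.688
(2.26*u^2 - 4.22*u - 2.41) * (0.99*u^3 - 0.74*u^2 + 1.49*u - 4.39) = 2.2374*u^5 - 5.8502*u^4 + 4.1043*u^3 - 14.4258*u^2 + 14.9349*u + 10.5799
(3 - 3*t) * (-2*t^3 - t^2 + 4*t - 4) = 6*t^4 - 3*t^3 - 15*t^2 + 24*t - 12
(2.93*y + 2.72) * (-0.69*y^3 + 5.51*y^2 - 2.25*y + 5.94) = -2.0217*y^4 + 14.2675*y^3 + 8.3947*y^2 + 11.2842*y + 16.1568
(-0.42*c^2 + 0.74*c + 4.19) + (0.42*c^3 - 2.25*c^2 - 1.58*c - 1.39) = 0.42*c^3 - 2.67*c^2 - 0.84*c + 2.8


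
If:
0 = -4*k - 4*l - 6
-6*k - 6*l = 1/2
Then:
No Solution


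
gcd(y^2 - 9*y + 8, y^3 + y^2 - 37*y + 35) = y - 1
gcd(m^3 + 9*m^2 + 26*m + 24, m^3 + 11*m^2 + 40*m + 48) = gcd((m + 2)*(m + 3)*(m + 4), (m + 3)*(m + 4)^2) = m^2 + 7*m + 12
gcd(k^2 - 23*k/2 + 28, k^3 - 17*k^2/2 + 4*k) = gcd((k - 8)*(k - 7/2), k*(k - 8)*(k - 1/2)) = k - 8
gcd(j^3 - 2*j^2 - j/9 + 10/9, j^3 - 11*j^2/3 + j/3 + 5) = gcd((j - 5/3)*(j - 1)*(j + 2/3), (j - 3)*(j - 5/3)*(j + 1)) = j - 5/3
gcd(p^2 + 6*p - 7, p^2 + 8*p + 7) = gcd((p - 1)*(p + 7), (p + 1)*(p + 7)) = p + 7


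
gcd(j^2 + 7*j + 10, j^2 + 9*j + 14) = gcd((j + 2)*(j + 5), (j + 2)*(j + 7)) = j + 2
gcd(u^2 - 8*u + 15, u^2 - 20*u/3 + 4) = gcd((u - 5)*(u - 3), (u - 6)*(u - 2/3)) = 1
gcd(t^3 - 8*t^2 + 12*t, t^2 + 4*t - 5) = 1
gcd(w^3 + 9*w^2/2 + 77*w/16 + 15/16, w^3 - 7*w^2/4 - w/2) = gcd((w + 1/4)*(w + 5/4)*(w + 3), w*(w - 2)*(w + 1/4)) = w + 1/4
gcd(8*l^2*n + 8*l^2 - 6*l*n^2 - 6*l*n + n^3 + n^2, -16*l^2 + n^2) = 4*l - n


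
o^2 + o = o*(o + 1)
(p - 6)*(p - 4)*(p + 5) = p^3 - 5*p^2 - 26*p + 120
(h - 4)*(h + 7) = h^2 + 3*h - 28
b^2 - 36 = (b - 6)*(b + 6)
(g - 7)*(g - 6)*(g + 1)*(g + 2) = g^4 - 10*g^3 + 5*g^2 + 100*g + 84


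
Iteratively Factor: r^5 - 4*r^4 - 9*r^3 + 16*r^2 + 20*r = (r)*(r^4 - 4*r^3 - 9*r^2 + 16*r + 20) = r*(r + 1)*(r^3 - 5*r^2 - 4*r + 20) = r*(r - 5)*(r + 1)*(r^2 - 4) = r*(r - 5)*(r - 2)*(r + 1)*(r + 2)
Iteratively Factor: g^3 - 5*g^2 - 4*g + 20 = (g + 2)*(g^2 - 7*g + 10) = (g - 2)*(g + 2)*(g - 5)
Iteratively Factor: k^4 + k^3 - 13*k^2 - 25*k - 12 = (k + 1)*(k^3 - 13*k - 12) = (k + 1)^2*(k^2 - k - 12) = (k - 4)*(k + 1)^2*(k + 3)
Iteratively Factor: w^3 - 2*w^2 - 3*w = (w)*(w^2 - 2*w - 3) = w*(w + 1)*(w - 3)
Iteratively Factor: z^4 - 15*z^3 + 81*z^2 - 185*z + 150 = (z - 5)*(z^3 - 10*z^2 + 31*z - 30) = (z - 5)^2*(z^2 - 5*z + 6) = (z - 5)^2*(z - 3)*(z - 2)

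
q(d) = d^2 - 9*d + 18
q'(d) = 2*d - 9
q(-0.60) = 23.76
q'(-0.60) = -10.20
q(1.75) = 5.31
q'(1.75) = -5.50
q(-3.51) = 61.91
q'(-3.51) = -16.02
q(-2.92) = 52.81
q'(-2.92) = -14.84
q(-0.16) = 19.47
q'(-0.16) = -9.32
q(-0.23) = 20.12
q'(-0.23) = -9.46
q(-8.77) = 173.84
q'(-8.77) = -26.54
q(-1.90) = 38.71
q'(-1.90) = -12.80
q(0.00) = 18.00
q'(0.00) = -9.00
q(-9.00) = 180.00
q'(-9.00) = -27.00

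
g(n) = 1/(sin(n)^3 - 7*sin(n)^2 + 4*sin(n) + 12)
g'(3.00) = 0.01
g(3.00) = 0.08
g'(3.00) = 0.01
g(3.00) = 0.08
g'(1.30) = 0.02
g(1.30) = 0.10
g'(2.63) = -0.01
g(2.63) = 0.08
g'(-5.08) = 0.02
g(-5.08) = 0.10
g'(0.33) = 0.00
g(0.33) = 0.08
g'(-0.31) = -0.08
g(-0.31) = 0.10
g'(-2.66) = 0.14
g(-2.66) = 0.12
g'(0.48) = 0.01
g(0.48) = 0.08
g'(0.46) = 0.01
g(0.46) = 0.08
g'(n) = (-3*sin(n)^2*cos(n) + 14*sin(n)*cos(n) - 4*cos(n))/(sin(n)^3 - 7*sin(n)^2 + 4*sin(n) + 12)^2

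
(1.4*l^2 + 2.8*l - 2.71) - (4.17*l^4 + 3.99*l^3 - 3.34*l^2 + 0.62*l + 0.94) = -4.17*l^4 - 3.99*l^3 + 4.74*l^2 + 2.18*l - 3.65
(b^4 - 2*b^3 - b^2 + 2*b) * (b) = b^5 - 2*b^4 - b^3 + 2*b^2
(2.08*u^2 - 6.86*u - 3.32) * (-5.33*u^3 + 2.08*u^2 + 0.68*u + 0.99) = -11.0864*u^5 + 40.8902*u^4 + 4.8412*u^3 - 9.5112*u^2 - 9.049*u - 3.2868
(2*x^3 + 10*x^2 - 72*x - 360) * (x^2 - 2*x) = 2*x^5 + 6*x^4 - 92*x^3 - 216*x^2 + 720*x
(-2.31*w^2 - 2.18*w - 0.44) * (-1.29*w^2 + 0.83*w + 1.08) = 2.9799*w^4 + 0.8949*w^3 - 3.7366*w^2 - 2.7196*w - 0.4752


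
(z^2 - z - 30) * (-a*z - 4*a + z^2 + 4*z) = -a*z^3 - 3*a*z^2 + 34*a*z + 120*a + z^4 + 3*z^3 - 34*z^2 - 120*z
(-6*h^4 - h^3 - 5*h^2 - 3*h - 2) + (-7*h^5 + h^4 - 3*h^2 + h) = -7*h^5 - 5*h^4 - h^3 - 8*h^2 - 2*h - 2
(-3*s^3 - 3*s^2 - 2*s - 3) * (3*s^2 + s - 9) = -9*s^5 - 12*s^4 + 18*s^3 + 16*s^2 + 15*s + 27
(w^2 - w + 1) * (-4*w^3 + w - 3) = -4*w^5 + 4*w^4 - 3*w^3 - 4*w^2 + 4*w - 3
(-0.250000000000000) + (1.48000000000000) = 1.23000000000000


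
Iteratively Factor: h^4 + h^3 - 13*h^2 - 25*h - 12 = (h + 1)*(h^3 - 13*h - 12) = (h + 1)^2*(h^2 - h - 12) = (h + 1)^2*(h + 3)*(h - 4)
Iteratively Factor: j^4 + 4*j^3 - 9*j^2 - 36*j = (j + 3)*(j^3 + j^2 - 12*j) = (j - 3)*(j + 3)*(j^2 + 4*j) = (j - 3)*(j + 3)*(j + 4)*(j)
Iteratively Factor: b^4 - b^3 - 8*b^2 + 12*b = (b - 2)*(b^3 + b^2 - 6*b) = b*(b - 2)*(b^2 + b - 6) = b*(b - 2)*(b + 3)*(b - 2)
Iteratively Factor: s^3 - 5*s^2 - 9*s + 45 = (s - 5)*(s^2 - 9) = (s - 5)*(s + 3)*(s - 3)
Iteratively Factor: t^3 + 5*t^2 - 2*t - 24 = (t + 4)*(t^2 + t - 6) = (t - 2)*(t + 4)*(t + 3)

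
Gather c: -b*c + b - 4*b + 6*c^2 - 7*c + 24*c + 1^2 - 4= -3*b + 6*c^2 + c*(17 - b) - 3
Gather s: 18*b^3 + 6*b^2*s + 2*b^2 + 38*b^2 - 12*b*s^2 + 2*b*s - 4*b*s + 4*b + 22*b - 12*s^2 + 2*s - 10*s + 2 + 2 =18*b^3 + 40*b^2 + 26*b + s^2*(-12*b - 12) + s*(6*b^2 - 2*b - 8) + 4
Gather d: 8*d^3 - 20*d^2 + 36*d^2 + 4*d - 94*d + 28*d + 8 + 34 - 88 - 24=8*d^3 + 16*d^2 - 62*d - 70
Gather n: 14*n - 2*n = 12*n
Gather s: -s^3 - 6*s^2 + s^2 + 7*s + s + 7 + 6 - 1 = -s^3 - 5*s^2 + 8*s + 12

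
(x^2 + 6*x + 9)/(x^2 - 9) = (x + 3)/(x - 3)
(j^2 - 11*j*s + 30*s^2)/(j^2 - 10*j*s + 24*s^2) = (-j + 5*s)/(-j + 4*s)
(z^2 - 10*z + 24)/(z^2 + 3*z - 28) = (z - 6)/(z + 7)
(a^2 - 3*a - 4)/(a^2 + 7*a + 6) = (a - 4)/(a + 6)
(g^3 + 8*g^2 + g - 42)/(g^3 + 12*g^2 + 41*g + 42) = (g - 2)/(g + 2)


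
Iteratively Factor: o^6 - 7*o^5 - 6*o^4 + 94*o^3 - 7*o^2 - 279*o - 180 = (o - 5)*(o^5 - 2*o^4 - 16*o^3 + 14*o^2 + 63*o + 36) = (o - 5)*(o + 1)*(o^4 - 3*o^3 - 13*o^2 + 27*o + 36) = (o - 5)*(o - 3)*(o + 1)*(o^3 - 13*o - 12) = (o - 5)*(o - 4)*(o - 3)*(o + 1)*(o^2 + 4*o + 3) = (o - 5)*(o - 4)*(o - 3)*(o + 1)^2*(o + 3)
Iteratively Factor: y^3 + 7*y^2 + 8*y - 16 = (y - 1)*(y^2 + 8*y + 16) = (y - 1)*(y + 4)*(y + 4)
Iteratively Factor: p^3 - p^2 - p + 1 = (p - 1)*(p^2 - 1) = (p - 1)*(p + 1)*(p - 1)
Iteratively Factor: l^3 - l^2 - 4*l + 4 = (l - 1)*(l^2 - 4) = (l - 1)*(l + 2)*(l - 2)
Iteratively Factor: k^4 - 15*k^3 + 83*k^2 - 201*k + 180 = (k - 4)*(k^3 - 11*k^2 + 39*k - 45) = (k - 5)*(k - 4)*(k^2 - 6*k + 9) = (k - 5)*(k - 4)*(k - 3)*(k - 3)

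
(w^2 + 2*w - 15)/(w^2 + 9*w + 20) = (w - 3)/(w + 4)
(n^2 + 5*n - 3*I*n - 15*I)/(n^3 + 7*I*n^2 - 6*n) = (n^2 + n*(5 - 3*I) - 15*I)/(n*(n^2 + 7*I*n - 6))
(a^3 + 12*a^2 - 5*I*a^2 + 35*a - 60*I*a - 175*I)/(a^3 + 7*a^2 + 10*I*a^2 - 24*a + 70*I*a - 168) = (a^2 + 5*a*(1 - I) - 25*I)/(a^2 + 10*I*a - 24)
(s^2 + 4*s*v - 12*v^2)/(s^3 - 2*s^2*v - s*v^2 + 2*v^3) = (s + 6*v)/(s^2 - v^2)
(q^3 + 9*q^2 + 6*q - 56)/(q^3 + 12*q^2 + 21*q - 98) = (q + 4)/(q + 7)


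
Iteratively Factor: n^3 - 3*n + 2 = (n - 1)*(n^2 + n - 2) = (n - 1)^2*(n + 2)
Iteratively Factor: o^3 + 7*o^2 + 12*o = (o)*(o^2 + 7*o + 12) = o*(o + 3)*(o + 4)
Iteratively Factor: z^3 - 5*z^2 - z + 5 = (z + 1)*(z^2 - 6*z + 5) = (z - 5)*(z + 1)*(z - 1)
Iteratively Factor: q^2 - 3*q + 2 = (q - 2)*(q - 1)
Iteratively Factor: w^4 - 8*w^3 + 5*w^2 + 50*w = (w - 5)*(w^3 - 3*w^2 - 10*w) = (w - 5)^2*(w^2 + 2*w) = w*(w - 5)^2*(w + 2)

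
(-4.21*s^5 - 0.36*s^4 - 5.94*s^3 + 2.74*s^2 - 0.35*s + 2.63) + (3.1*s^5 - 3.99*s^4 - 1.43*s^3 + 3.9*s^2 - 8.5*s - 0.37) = -1.11*s^5 - 4.35*s^4 - 7.37*s^3 + 6.64*s^2 - 8.85*s + 2.26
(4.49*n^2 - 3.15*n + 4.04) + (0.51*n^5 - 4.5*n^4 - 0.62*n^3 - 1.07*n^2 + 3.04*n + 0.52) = 0.51*n^5 - 4.5*n^4 - 0.62*n^3 + 3.42*n^2 - 0.11*n + 4.56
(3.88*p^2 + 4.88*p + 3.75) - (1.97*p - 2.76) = 3.88*p^2 + 2.91*p + 6.51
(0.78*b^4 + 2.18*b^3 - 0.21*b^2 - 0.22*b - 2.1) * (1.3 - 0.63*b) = -0.4914*b^5 - 0.3594*b^4 + 2.9663*b^3 - 0.1344*b^2 + 1.037*b - 2.73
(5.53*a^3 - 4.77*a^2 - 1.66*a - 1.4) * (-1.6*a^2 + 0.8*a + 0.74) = -8.848*a^5 + 12.056*a^4 + 2.9322*a^3 - 2.6178*a^2 - 2.3484*a - 1.036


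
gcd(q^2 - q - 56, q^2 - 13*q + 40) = q - 8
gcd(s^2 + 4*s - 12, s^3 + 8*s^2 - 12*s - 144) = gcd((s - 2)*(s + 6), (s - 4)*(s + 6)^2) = s + 6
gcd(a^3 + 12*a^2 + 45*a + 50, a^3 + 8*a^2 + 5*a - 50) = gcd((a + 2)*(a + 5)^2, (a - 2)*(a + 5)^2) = a^2 + 10*a + 25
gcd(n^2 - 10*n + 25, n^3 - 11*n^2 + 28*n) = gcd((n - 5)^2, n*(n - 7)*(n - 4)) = 1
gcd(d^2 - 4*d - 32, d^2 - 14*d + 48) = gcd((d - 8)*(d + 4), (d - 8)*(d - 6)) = d - 8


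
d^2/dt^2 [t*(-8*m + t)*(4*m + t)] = -8*m + 6*t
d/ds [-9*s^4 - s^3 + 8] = s^2*(-36*s - 3)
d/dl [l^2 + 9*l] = 2*l + 9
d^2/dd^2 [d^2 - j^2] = 2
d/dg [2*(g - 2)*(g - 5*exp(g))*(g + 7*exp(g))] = 4*g^2*exp(g) + 6*g^2 - 140*g*exp(2*g) - 8*g + 210*exp(2*g) - 8*exp(g)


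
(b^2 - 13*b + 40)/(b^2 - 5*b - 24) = (b - 5)/(b + 3)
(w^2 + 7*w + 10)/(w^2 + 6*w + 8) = (w + 5)/(w + 4)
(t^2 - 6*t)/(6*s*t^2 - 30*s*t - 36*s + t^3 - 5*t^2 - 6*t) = t/(6*s*t + 6*s + t^2 + t)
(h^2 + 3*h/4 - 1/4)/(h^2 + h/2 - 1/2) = (4*h - 1)/(2*(2*h - 1))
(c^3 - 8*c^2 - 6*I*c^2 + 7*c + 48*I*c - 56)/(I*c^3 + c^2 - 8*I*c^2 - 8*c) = (-I*c^2 - 6*c - 7*I)/(c*(c - I))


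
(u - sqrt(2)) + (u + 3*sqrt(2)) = 2*u + 2*sqrt(2)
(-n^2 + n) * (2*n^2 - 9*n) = -2*n^4 + 11*n^3 - 9*n^2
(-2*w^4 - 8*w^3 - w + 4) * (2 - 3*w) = 6*w^5 + 20*w^4 - 16*w^3 + 3*w^2 - 14*w + 8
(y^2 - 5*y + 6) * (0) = 0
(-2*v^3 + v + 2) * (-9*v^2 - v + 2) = 18*v^5 + 2*v^4 - 13*v^3 - 19*v^2 + 4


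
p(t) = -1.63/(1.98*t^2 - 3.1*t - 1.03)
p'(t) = -1.63*(3.1 - 3.96*t)/(1.98*t^2 - 3.1*t - 1.03)^2 = (6.4548*t - 5.053)/(-1.98*t^2 + 3.1*t + 1.03)^2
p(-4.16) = -0.04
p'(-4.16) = -0.01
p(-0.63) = -0.95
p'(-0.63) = -3.12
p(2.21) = -0.91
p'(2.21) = 2.88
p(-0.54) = -1.33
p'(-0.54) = -5.72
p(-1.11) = -0.34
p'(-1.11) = -0.52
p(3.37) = -0.15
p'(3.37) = 0.14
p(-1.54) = -0.19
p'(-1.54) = -0.21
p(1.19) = 0.85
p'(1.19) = 0.72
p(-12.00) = -0.01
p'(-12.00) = -0.00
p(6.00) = -0.03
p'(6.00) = 0.01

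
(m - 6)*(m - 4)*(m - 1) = m^3 - 11*m^2 + 34*m - 24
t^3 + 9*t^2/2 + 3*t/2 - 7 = (t - 1)*(t + 2)*(t + 7/2)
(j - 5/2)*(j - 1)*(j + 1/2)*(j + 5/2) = j^4 - j^3/2 - 27*j^2/4 + 25*j/8 + 25/8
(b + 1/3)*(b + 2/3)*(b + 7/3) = b^3 + 10*b^2/3 + 23*b/9 + 14/27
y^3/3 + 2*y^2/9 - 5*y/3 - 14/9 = (y/3 + 1/3)*(y - 7/3)*(y + 2)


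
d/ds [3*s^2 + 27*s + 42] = 6*s + 27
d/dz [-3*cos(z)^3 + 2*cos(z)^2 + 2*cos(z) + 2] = (9*cos(z)^2 - 4*cos(z) - 2)*sin(z)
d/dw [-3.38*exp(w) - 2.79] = -3.38*exp(w)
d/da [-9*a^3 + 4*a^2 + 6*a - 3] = -27*a^2 + 8*a + 6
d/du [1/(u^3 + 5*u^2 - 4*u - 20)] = (-3*u^2 - 10*u + 4)/(u^3 + 5*u^2 - 4*u - 20)^2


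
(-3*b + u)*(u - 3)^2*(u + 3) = -3*b*u^3 + 9*b*u^2 + 27*b*u - 81*b + u^4 - 3*u^3 - 9*u^2 + 27*u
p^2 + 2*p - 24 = (p - 4)*(p + 6)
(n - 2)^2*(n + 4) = n^3 - 12*n + 16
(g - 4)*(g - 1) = g^2 - 5*g + 4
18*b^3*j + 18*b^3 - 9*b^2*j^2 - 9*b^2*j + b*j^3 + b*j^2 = (-6*b + j)*(-3*b + j)*(b*j + b)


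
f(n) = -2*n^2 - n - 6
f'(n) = -4*n - 1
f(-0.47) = -5.97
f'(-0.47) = 0.88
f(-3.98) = -33.70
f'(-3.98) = 14.92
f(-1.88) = -11.19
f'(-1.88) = 6.52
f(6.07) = -85.76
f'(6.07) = -25.28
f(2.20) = -17.88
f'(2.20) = -9.80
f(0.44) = -6.83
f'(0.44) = -2.76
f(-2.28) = -14.12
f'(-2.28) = 8.12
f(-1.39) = -8.47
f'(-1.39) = 4.56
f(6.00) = -84.00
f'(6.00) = -25.00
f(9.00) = -177.00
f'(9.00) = -37.00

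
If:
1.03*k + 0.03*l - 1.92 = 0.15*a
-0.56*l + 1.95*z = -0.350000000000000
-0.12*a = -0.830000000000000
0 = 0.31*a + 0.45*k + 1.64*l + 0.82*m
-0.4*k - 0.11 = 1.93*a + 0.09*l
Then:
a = 6.92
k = 8.30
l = -186.44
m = 365.72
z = -53.72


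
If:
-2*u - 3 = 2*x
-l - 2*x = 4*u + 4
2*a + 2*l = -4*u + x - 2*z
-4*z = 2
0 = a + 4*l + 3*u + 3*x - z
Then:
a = 20/17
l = 12/17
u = -29/34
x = -11/17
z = -1/2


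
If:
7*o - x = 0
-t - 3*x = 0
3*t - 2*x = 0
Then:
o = 0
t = 0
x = 0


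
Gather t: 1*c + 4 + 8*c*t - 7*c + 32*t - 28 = -6*c + t*(8*c + 32) - 24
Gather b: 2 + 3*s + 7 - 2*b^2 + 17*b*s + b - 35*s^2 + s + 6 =-2*b^2 + b*(17*s + 1) - 35*s^2 + 4*s + 15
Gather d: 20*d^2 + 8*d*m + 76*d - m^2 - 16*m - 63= 20*d^2 + d*(8*m + 76) - m^2 - 16*m - 63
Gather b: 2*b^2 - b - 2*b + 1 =2*b^2 - 3*b + 1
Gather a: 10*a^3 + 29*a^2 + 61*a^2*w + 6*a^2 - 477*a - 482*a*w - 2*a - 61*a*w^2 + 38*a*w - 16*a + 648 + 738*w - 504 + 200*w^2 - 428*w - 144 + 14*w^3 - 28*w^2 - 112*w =10*a^3 + a^2*(61*w + 35) + a*(-61*w^2 - 444*w - 495) + 14*w^3 + 172*w^2 + 198*w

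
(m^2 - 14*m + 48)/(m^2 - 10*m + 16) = (m - 6)/(m - 2)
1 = 1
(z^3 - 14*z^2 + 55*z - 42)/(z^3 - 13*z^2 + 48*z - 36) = (z - 7)/(z - 6)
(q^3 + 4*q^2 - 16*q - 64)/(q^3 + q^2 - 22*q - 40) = (q^2 - 16)/(q^2 - 3*q - 10)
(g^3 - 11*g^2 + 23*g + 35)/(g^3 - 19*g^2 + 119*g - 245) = (g + 1)/(g - 7)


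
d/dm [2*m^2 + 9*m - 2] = 4*m + 9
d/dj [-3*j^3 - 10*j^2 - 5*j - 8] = -9*j^2 - 20*j - 5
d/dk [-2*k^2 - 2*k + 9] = -4*k - 2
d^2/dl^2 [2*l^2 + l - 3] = 4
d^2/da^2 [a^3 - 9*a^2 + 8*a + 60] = 6*a - 18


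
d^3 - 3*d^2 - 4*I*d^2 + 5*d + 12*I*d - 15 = (d - 3)*(d - 5*I)*(d + I)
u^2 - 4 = (u - 2)*(u + 2)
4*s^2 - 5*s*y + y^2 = (-4*s + y)*(-s + y)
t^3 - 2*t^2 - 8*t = t*(t - 4)*(t + 2)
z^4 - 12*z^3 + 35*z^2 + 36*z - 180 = (z - 6)*(z - 5)*(z - 3)*(z + 2)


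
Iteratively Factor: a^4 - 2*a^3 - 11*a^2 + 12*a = (a - 4)*(a^3 + 2*a^2 - 3*a) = (a - 4)*(a + 3)*(a^2 - a) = (a - 4)*(a - 1)*(a + 3)*(a)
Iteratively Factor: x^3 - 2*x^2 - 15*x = (x + 3)*(x^2 - 5*x) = (x - 5)*(x + 3)*(x)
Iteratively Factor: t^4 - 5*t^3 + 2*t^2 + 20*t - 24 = (t - 2)*(t^3 - 3*t^2 - 4*t + 12) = (t - 3)*(t - 2)*(t^2 - 4) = (t - 3)*(t - 2)*(t + 2)*(t - 2)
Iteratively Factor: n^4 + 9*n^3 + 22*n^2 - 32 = (n + 4)*(n^3 + 5*n^2 + 2*n - 8) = (n - 1)*(n + 4)*(n^2 + 6*n + 8) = (n - 1)*(n + 2)*(n + 4)*(n + 4)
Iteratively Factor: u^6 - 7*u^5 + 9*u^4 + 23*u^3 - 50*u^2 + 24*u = (u - 1)*(u^5 - 6*u^4 + 3*u^3 + 26*u^2 - 24*u) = (u - 4)*(u - 1)*(u^4 - 2*u^3 - 5*u^2 + 6*u) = (u - 4)*(u - 1)*(u + 2)*(u^3 - 4*u^2 + 3*u) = u*(u - 4)*(u - 1)*(u + 2)*(u^2 - 4*u + 3) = u*(u - 4)*(u - 1)^2*(u + 2)*(u - 3)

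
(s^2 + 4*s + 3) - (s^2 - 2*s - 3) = 6*s + 6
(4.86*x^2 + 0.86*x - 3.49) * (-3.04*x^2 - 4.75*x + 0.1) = -14.7744*x^4 - 25.6994*x^3 + 7.0106*x^2 + 16.6635*x - 0.349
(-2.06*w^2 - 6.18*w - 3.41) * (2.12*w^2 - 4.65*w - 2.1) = -4.3672*w^4 - 3.5226*w^3 + 25.8338*w^2 + 28.8345*w + 7.161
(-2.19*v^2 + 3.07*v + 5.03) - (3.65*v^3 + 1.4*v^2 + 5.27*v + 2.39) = -3.65*v^3 - 3.59*v^2 - 2.2*v + 2.64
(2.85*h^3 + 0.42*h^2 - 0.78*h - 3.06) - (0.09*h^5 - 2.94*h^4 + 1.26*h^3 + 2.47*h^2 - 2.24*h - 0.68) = -0.09*h^5 + 2.94*h^4 + 1.59*h^3 - 2.05*h^2 + 1.46*h - 2.38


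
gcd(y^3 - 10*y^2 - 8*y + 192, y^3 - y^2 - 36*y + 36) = y - 6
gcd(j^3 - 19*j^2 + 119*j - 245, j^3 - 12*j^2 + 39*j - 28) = j - 7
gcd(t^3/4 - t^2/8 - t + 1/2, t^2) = 1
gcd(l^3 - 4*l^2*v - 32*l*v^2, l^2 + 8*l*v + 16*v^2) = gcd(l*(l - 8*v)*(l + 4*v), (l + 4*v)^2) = l + 4*v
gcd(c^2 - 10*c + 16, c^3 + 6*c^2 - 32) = c - 2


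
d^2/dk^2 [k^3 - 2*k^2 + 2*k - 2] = 6*k - 4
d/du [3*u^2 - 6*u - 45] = 6*u - 6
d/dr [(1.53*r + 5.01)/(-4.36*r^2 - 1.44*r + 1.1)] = (6.6708*r^2 + 43.6872*r + 8.8974)/(19.0096*r^4 + 12.5568*r^3 - 7.5184*r^2 - 3.168*r + 1.21)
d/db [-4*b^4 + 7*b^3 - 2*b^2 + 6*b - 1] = -16*b^3 + 21*b^2 - 4*b + 6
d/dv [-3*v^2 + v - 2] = 1 - 6*v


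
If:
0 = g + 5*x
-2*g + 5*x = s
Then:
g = -5*x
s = 15*x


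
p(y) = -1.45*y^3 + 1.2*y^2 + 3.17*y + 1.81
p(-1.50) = 4.65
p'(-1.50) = -10.22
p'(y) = -4.35*y^2 + 2.4*y + 3.17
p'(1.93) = -8.40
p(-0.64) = 0.65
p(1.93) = 1.97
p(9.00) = -929.51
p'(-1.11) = -4.85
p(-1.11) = 1.75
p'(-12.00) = -652.03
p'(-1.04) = -4.03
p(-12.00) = 2642.17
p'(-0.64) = -0.15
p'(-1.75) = -14.35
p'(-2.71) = -35.28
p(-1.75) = 7.71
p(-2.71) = 30.89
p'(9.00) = -327.58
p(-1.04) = 1.44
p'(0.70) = 2.72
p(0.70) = 4.12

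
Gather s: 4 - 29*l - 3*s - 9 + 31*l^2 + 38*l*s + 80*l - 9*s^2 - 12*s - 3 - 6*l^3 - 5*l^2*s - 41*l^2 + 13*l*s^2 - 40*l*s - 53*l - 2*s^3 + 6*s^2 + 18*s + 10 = -6*l^3 - 10*l^2 - 2*l - 2*s^3 + s^2*(13*l - 3) + s*(-5*l^2 - 2*l + 3) + 2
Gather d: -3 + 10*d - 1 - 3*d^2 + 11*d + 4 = -3*d^2 + 21*d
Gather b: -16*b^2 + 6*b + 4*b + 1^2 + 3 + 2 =-16*b^2 + 10*b + 6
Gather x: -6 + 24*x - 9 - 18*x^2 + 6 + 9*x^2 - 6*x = -9*x^2 + 18*x - 9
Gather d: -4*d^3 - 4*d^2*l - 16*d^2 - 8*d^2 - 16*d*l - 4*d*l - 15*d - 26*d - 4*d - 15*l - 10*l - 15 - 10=-4*d^3 + d^2*(-4*l - 24) + d*(-20*l - 45) - 25*l - 25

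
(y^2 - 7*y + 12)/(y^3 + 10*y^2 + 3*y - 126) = (y - 4)/(y^2 + 13*y + 42)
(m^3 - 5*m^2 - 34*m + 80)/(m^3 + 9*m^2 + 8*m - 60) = (m - 8)/(m + 6)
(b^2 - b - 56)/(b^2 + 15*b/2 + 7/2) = 2*(b - 8)/(2*b + 1)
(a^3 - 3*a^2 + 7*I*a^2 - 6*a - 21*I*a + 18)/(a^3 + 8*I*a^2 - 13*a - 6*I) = (a - 3)/(a + I)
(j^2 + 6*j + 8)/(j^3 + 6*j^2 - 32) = (j + 2)/(j^2 + 2*j - 8)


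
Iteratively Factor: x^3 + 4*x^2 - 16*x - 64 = (x - 4)*(x^2 + 8*x + 16) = (x - 4)*(x + 4)*(x + 4)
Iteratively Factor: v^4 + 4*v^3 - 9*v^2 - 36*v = (v - 3)*(v^3 + 7*v^2 + 12*v) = (v - 3)*(v + 4)*(v^2 + 3*v) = (v - 3)*(v + 3)*(v + 4)*(v)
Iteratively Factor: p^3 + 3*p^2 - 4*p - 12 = (p - 2)*(p^2 + 5*p + 6) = (p - 2)*(p + 3)*(p + 2)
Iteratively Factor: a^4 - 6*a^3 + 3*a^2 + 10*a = (a - 2)*(a^3 - 4*a^2 - 5*a) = (a - 2)*(a + 1)*(a^2 - 5*a) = a*(a - 2)*(a + 1)*(a - 5)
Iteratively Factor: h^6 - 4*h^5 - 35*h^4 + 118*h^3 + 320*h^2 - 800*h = (h - 5)*(h^5 + h^4 - 30*h^3 - 32*h^2 + 160*h) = (h - 5)*(h - 2)*(h^4 + 3*h^3 - 24*h^2 - 80*h) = h*(h - 5)*(h - 2)*(h^3 + 3*h^2 - 24*h - 80) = h*(h - 5)*(h - 2)*(h + 4)*(h^2 - h - 20) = h*(h - 5)*(h - 2)*(h + 4)^2*(h - 5)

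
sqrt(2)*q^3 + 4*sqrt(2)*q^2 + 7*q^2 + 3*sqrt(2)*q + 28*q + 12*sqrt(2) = (q + 4)*(q + 3*sqrt(2))*(sqrt(2)*q + 1)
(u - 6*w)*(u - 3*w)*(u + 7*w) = u^3 - 2*u^2*w - 45*u*w^2 + 126*w^3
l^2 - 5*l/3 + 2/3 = (l - 1)*(l - 2/3)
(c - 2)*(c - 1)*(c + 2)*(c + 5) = c^4 + 4*c^3 - 9*c^2 - 16*c + 20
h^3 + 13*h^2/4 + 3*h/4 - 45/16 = (h - 3/4)*(h + 3/2)*(h + 5/2)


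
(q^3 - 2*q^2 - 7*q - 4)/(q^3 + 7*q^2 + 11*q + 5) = (q - 4)/(q + 5)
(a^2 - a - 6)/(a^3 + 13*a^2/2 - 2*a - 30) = 2*(a^2 - a - 6)/(2*a^3 + 13*a^2 - 4*a - 60)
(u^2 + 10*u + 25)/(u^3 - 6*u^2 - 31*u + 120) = (u + 5)/(u^2 - 11*u + 24)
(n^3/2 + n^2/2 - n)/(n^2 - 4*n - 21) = n*(-n^2 - n + 2)/(2*(-n^2 + 4*n + 21))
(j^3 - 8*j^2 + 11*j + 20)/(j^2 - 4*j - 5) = j - 4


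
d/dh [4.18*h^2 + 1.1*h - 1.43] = 8.36*h + 1.1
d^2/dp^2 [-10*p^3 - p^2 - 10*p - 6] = -60*p - 2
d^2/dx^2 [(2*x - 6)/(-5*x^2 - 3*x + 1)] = 4*(-(x - 3)*(10*x + 3)^2 + 3*(5*x - 4)*(5*x^2 + 3*x - 1))/(5*x^2 + 3*x - 1)^3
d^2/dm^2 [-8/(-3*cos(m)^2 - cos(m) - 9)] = 8*(-36*sin(m)^4 - 89*sin(m)^2 + 81*cos(m)/4 - 9*cos(3*m)/4 + 73)/(-3*sin(m)^2 + cos(m) + 12)^3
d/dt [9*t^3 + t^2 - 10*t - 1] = 27*t^2 + 2*t - 10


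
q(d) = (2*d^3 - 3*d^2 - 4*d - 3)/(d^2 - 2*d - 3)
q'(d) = (2 - 2*d)*(2*d^3 - 3*d^2 - 4*d - 3)/(d^2 - 2*d - 3)^2 + (6*d^2 - 6*d - 4)/(d^2 - 2*d - 3) = 2*(d^4 - 4*d^3 - 4*d^2 + 12*d + 3)/(d^4 - 4*d^3 - 2*d^2 + 12*d + 9)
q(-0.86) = 5.65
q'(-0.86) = -49.22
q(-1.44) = -4.83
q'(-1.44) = -3.32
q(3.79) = 12.59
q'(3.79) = -2.85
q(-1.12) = -10.30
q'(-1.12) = -67.62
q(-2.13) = -4.73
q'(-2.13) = 1.10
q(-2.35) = -5.00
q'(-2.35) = 1.35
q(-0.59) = 1.42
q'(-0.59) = -4.18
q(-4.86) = -9.36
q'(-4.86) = 1.88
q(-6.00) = -11.53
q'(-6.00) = 1.92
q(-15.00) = -29.24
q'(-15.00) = 1.99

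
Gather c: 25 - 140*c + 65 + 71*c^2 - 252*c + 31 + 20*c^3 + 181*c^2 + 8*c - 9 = 20*c^3 + 252*c^2 - 384*c + 112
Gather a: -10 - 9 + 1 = -18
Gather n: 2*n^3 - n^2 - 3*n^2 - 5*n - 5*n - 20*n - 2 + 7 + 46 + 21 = 2*n^3 - 4*n^2 - 30*n + 72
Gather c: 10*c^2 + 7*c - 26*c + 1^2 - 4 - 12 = 10*c^2 - 19*c - 15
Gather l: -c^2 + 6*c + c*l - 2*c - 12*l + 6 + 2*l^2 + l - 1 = -c^2 + 4*c + 2*l^2 + l*(c - 11) + 5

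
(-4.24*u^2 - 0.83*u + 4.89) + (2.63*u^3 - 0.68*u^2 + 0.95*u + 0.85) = 2.63*u^3 - 4.92*u^2 + 0.12*u + 5.74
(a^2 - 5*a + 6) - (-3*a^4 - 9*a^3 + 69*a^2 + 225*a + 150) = 3*a^4 + 9*a^3 - 68*a^2 - 230*a - 144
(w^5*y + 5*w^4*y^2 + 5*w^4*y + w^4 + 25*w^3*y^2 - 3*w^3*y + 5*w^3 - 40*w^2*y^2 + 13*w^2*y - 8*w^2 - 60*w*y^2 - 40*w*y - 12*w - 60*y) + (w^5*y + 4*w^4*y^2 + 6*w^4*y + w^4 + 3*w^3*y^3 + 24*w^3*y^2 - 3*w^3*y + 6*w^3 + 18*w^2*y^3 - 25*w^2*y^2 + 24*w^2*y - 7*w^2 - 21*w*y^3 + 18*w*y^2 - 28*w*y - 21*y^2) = 2*w^5*y + 9*w^4*y^2 + 11*w^4*y + 2*w^4 + 3*w^3*y^3 + 49*w^3*y^2 - 6*w^3*y + 11*w^3 + 18*w^2*y^3 - 65*w^2*y^2 + 37*w^2*y - 15*w^2 - 21*w*y^3 - 42*w*y^2 - 68*w*y - 12*w - 21*y^2 - 60*y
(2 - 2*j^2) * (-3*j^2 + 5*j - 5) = 6*j^4 - 10*j^3 + 4*j^2 + 10*j - 10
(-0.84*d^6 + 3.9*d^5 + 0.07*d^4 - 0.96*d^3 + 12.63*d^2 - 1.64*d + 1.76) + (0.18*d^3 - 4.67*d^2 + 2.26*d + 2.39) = -0.84*d^6 + 3.9*d^5 + 0.07*d^4 - 0.78*d^3 + 7.96*d^2 + 0.62*d + 4.15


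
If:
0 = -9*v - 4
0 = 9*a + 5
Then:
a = -5/9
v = -4/9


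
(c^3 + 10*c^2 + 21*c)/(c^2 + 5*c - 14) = c*(c + 3)/(c - 2)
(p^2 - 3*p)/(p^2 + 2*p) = (p - 3)/(p + 2)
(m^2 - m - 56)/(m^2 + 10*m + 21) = (m - 8)/(m + 3)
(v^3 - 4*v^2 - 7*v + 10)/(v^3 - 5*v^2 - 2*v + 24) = (v^2 - 6*v + 5)/(v^2 - 7*v + 12)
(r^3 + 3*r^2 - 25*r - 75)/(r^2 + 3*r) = r - 25/r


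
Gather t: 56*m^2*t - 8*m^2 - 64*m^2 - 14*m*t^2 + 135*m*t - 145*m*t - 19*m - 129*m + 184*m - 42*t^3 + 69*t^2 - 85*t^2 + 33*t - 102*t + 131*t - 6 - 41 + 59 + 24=-72*m^2 + 36*m - 42*t^3 + t^2*(-14*m - 16) + t*(56*m^2 - 10*m + 62) + 36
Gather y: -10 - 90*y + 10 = -90*y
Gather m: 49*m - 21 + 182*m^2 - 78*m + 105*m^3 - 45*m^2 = 105*m^3 + 137*m^2 - 29*m - 21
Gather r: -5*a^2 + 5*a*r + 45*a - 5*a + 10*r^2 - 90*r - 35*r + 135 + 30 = -5*a^2 + 40*a + 10*r^2 + r*(5*a - 125) + 165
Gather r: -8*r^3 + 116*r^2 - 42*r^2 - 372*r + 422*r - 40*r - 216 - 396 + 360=-8*r^3 + 74*r^2 + 10*r - 252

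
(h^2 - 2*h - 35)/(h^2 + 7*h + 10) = (h - 7)/(h + 2)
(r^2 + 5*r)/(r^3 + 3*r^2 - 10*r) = 1/(r - 2)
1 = 1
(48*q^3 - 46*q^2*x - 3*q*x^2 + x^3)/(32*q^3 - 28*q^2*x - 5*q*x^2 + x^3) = (6*q + x)/(4*q + x)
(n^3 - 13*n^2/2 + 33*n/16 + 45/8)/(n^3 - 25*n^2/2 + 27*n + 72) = (16*n^2 - 8*n - 15)/(8*(2*n^2 - 13*n - 24))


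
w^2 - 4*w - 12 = (w - 6)*(w + 2)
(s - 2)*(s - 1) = s^2 - 3*s + 2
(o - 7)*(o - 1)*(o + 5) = o^3 - 3*o^2 - 33*o + 35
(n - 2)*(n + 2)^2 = n^3 + 2*n^2 - 4*n - 8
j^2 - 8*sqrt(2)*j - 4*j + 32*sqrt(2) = (j - 4)*(j - 8*sqrt(2))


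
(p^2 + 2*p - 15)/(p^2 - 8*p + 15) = (p + 5)/(p - 5)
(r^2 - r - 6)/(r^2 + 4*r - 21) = (r + 2)/(r + 7)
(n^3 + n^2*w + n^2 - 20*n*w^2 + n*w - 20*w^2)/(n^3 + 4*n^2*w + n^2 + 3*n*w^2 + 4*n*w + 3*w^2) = (n^2 + n*w - 20*w^2)/(n^2 + 4*n*w + 3*w^2)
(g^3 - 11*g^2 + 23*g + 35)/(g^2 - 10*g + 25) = (g^2 - 6*g - 7)/(g - 5)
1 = 1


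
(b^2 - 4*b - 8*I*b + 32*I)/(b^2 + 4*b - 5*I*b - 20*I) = (b^2 + b*(-4 - 8*I) + 32*I)/(b^2 + b*(4 - 5*I) - 20*I)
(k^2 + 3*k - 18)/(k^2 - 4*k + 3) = (k + 6)/(k - 1)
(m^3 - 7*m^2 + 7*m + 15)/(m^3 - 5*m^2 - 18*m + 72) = (m^2 - 4*m - 5)/(m^2 - 2*m - 24)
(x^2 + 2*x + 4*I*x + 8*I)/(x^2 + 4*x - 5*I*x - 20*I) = (x^2 + x*(2 + 4*I) + 8*I)/(x^2 + x*(4 - 5*I) - 20*I)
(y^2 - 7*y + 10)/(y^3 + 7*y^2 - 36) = (y - 5)/(y^2 + 9*y + 18)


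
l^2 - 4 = (l - 2)*(l + 2)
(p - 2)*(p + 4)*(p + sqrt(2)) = p^3 + sqrt(2)*p^2 + 2*p^2 - 8*p + 2*sqrt(2)*p - 8*sqrt(2)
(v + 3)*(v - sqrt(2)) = v^2 - sqrt(2)*v + 3*v - 3*sqrt(2)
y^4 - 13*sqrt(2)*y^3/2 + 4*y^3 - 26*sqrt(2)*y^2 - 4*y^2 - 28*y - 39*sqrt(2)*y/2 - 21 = (y + 3)*(y - 7*sqrt(2))*(sqrt(2)*y/2 + sqrt(2)/2)*(sqrt(2)*y + 1)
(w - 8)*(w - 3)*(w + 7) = w^3 - 4*w^2 - 53*w + 168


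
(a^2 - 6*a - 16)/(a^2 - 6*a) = (a^2 - 6*a - 16)/(a*(a - 6))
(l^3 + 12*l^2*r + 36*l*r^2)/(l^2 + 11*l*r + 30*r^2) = l*(l + 6*r)/(l + 5*r)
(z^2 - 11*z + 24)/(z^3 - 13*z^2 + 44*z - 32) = (z - 3)/(z^2 - 5*z + 4)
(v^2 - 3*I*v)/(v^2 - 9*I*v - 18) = v/(v - 6*I)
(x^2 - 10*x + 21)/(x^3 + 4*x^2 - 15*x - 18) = (x - 7)/(x^2 + 7*x + 6)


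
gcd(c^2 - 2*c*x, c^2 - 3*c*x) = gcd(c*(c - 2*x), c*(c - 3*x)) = c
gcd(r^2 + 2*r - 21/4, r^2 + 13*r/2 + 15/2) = 1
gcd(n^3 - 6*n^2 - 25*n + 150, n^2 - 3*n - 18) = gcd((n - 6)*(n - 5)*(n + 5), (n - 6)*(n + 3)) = n - 6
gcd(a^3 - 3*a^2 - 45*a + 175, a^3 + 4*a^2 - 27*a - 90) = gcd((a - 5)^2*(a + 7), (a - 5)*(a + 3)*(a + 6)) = a - 5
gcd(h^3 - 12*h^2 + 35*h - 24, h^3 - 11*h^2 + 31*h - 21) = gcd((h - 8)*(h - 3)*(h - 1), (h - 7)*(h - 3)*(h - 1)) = h^2 - 4*h + 3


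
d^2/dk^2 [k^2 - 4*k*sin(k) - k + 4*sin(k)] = 4*k*sin(k) - 4*sin(k) - 8*cos(k) + 2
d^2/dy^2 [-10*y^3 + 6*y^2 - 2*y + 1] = 12 - 60*y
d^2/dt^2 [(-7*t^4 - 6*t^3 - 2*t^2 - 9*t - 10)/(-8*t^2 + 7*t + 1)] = 2*(448*t^6 - 1176*t^5 + 861*t^4 + 1422*t^3 + 2136*t^2 - 1446*t + 509)/(512*t^6 - 1344*t^5 + 984*t^4 - 7*t^3 - 123*t^2 - 21*t - 1)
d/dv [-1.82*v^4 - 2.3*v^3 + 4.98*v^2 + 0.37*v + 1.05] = -7.28*v^3 - 6.9*v^2 + 9.96*v + 0.37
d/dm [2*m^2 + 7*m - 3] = 4*m + 7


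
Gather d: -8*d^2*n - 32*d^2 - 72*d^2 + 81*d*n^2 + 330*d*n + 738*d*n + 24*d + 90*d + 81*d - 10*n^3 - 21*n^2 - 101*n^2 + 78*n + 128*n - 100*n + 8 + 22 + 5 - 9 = d^2*(-8*n - 104) + d*(81*n^2 + 1068*n + 195) - 10*n^3 - 122*n^2 + 106*n + 26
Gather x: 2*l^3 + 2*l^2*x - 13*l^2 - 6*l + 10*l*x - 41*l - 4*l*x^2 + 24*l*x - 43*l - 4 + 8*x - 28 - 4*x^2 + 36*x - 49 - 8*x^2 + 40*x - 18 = 2*l^3 - 13*l^2 - 90*l + x^2*(-4*l - 12) + x*(2*l^2 + 34*l + 84) - 99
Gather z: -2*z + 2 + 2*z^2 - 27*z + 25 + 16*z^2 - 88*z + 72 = 18*z^2 - 117*z + 99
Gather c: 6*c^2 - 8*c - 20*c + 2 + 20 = 6*c^2 - 28*c + 22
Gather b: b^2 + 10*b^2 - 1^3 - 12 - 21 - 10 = 11*b^2 - 44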